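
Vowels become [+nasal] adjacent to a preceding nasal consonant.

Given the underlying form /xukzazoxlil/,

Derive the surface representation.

no segment meets the rule's conditions; no change.

[xukzazoxlil]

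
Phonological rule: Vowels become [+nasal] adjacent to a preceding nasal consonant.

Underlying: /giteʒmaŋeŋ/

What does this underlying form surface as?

[giteʒmãŋẽŋ]

/a/ after nasal /m/ → [ã]
/e/ after nasal /ŋ/ → [ẽ]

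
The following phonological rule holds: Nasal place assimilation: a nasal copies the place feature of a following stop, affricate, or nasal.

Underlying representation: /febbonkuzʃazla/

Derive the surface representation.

[febboŋkuzʃazla]

/n/ before /k/ (velar) → [ŋ]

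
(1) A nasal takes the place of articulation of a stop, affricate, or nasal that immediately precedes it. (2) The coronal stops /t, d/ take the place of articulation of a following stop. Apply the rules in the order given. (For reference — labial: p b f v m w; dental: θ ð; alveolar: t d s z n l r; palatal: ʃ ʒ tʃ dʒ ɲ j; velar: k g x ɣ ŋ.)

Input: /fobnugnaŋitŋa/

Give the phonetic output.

Rule 1: /n/ after /b/ (labial) → [m]
Rule 1: /n/ after /g/ (velar) → [ŋ]
Rule 1: /ŋ/ after /t/ (alveolar) → [n]
After rule 1: fobmugŋaŋitna
Rule 2: no segment meets the rule's conditions; no change.

[fobmugŋaŋitna]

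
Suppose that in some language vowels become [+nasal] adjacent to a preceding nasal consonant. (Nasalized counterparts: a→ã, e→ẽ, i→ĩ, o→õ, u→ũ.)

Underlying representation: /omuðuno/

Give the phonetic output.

/u/ after nasal /m/ → [ũ]
/o/ after nasal /n/ → [õ]

[omũðunõ]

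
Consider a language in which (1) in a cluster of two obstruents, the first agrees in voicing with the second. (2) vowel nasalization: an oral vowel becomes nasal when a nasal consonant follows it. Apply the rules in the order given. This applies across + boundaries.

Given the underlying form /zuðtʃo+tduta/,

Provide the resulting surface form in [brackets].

Rule 1: /ð/ before /tʃ/ (voiceless) → [θ]
Rule 1: /t/ before /d/ (voiced) → [d]
After rule 1: zuθtʃo+dduta
Rule 2: no segment meets the rule's conditions; no change.

[zuθtʃo+dduta]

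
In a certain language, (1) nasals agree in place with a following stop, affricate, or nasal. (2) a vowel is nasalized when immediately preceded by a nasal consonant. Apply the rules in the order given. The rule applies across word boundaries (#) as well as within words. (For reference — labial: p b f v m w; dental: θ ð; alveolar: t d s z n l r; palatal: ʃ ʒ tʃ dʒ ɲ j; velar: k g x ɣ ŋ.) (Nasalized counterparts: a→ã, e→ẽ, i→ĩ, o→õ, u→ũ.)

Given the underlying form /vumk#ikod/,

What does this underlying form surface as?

[vuŋk#ikod]

Rule 1: /m/ before /k/ (velar) → [ŋ]
After rule 1: vuŋk#ikod
Rule 2: no segment meets the rule's conditions; no change.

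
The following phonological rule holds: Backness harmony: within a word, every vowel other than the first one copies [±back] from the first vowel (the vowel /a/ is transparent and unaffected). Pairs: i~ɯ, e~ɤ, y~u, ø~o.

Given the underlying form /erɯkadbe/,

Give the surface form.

/ɯ/ harmonizes with /e/ ([-back]) → [i]

[erikadbe]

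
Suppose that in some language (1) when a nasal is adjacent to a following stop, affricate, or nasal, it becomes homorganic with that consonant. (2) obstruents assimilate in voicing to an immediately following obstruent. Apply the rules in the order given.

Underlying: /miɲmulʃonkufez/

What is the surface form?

Rule 1: /ɲ/ before /m/ (labial) → [m]
Rule 1: /n/ before /k/ (velar) → [ŋ]
After rule 1: mimmulʃoŋkufez
Rule 2: no segment meets the rule's conditions; no change.

[mimmulʃoŋkufez]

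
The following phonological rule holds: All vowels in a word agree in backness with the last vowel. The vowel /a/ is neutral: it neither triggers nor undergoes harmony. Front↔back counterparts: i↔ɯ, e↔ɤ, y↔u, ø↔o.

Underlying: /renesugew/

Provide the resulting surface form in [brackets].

/u/ harmonizes with /e/ ([-back]) → [y]

[renesygew]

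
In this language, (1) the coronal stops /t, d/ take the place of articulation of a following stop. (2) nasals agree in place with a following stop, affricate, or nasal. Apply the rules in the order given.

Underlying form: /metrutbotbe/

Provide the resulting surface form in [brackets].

Rule 1: /t/ before /b/ (labial) → [p]
Rule 1: /t/ before /b/ (labial) → [p]
After rule 1: metrupbopbe
Rule 2: no segment meets the rule's conditions; no change.

[metrupbopbe]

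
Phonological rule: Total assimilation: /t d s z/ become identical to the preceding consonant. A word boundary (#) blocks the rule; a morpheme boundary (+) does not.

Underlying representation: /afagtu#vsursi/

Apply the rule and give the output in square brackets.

/t/ after /g/ → [g] (total assimilation)
/s/ after /v/ → [v] (total assimilation)
/s/ after /r/ → [r] (total assimilation)

[afaggu#vvurri]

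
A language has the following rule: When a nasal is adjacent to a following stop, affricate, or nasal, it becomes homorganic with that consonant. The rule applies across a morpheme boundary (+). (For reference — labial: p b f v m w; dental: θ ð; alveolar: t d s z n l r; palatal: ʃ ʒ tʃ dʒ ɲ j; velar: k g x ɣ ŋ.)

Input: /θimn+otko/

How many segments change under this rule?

/m/ before /n/ (alveolar) → [n]
1 segment changes.

1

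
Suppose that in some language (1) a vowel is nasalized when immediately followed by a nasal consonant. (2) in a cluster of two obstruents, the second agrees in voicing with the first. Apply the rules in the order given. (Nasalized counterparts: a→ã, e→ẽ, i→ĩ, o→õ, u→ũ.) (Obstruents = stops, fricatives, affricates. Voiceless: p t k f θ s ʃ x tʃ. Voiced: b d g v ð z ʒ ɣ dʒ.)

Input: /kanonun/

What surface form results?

[kãnõnũn]

Rule 1: /a/ before nasal /n/ → [ã]
Rule 1: /o/ before nasal /n/ → [õ]
Rule 1: /u/ before nasal /n/ → [ũ]
After rule 1: kãnõnũn
Rule 2: no segment meets the rule's conditions; no change.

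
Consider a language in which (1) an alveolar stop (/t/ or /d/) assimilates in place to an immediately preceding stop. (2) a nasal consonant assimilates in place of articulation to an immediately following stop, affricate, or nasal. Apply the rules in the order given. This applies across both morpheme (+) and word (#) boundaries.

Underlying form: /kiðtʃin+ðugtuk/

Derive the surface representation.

[kiðtʃin+ðugkuk]

Rule 1: /t/ after /g/ (velar) → [k]
After rule 1: kiðtʃin+ðugkuk
Rule 2: no segment meets the rule's conditions; no change.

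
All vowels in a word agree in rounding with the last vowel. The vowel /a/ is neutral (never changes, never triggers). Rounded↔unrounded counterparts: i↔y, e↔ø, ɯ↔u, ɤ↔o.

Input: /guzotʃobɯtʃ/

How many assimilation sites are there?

3

/u/ harmonizes with /ɯ/ ([-round]) → [ɯ]
/o/ harmonizes with /ɯ/ ([-round]) → [ɤ]
/o/ harmonizes with /ɯ/ ([-round]) → [ɤ]
3 segments change.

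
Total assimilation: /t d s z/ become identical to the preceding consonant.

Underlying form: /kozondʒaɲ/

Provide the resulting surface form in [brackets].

[kozondʒaɲ]

no segment meets the rule's conditions; no change.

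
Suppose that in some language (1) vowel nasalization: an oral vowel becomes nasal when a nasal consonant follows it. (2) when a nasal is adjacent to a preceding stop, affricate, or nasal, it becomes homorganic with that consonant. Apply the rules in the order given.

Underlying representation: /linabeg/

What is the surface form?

[lĩnabeg]

Rule 1: /i/ before nasal /n/ → [ĩ]
After rule 1: lĩnabeg
Rule 2: no segment meets the rule's conditions; no change.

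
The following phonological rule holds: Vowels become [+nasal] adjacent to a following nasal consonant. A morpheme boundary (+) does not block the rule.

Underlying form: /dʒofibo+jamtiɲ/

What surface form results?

/a/ before nasal /m/ → [ã]
/i/ before nasal /ɲ/ → [ĩ]

[dʒofibo+jãmtĩɲ]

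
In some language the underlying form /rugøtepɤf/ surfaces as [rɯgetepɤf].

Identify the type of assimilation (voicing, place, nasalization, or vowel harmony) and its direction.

vowel harmony, regressive

/u/→[ɯ] /ø/→[e].
Vowels agree with the last vowel, so the harmony is regressive.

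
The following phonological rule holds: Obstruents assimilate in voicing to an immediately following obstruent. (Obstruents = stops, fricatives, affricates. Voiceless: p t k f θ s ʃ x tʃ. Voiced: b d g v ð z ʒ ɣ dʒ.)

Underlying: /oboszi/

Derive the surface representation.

[obozzi]

/s/ before /z/ (voiced) → [z]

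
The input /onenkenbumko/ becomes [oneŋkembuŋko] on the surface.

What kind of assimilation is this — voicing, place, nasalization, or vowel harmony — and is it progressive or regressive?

/n/→[ŋ] /n/→[m] /m/→[ŋ].
Each target copies a feature from the following segment, so the direction is regressive.

place assimilation, regressive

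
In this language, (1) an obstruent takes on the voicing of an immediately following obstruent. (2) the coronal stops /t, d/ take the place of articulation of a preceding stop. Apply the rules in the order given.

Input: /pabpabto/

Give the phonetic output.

Rule 1: /b/ before /p/ (voiceless) → [p]
Rule 1: /b/ before /t/ (voiceless) → [p]
After rule 1: pappapto
Rule 2: /t/ after /p/ (labial) → [p]

[pappappo]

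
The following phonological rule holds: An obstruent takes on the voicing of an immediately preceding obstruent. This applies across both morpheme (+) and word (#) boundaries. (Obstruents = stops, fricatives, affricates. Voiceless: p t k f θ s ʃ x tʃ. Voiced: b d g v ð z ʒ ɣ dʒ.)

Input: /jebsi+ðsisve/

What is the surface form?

[jebzi+ðzisfe]

/s/ after /b/ (voiced) → [z]
/s/ after /ð/ (voiced) → [z]
/v/ after /s/ (voiceless) → [f]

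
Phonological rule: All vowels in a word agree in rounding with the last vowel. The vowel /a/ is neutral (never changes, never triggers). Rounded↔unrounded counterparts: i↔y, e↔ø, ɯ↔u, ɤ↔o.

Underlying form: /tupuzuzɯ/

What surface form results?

/u/ harmonizes with /ɯ/ ([-round]) → [ɯ]
/u/ harmonizes with /ɯ/ ([-round]) → [ɯ]
/u/ harmonizes with /ɯ/ ([-round]) → [ɯ]

[tɯpɯzɯzɯ]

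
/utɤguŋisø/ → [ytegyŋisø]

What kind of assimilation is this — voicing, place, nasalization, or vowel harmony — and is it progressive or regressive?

vowel harmony, regressive

/u/→[y] /ɤ/→[e] /u/→[y].
Vowels agree with the last vowel, so the harmony is regressive.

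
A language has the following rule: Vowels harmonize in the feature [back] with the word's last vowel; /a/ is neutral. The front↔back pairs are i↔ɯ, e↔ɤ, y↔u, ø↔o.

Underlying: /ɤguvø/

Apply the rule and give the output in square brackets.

[egyvø]

/ɤ/ harmonizes with /ø/ ([-back]) → [e]
/u/ harmonizes with /ø/ ([-back]) → [y]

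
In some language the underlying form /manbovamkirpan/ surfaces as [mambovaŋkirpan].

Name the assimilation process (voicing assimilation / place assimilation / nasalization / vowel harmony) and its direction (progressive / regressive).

place assimilation, regressive

/n/→[m] /m/→[ŋ].
Each target copies a feature from the following segment, so the direction is regressive.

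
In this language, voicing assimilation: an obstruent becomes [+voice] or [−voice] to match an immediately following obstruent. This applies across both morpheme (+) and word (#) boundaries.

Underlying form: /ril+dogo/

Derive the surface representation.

no segment meets the rule's conditions; no change.

[ril+dogo]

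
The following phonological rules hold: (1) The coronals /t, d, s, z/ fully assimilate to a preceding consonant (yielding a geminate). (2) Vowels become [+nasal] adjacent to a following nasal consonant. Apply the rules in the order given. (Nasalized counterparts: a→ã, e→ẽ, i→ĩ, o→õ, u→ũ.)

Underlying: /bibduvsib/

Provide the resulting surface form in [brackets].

[bibbuvvib]

Rule 1: /d/ after /b/ → [b] (total assimilation)
Rule 1: /s/ after /v/ → [v] (total assimilation)
After rule 1: bibbuvvib
Rule 2: no segment meets the rule's conditions; no change.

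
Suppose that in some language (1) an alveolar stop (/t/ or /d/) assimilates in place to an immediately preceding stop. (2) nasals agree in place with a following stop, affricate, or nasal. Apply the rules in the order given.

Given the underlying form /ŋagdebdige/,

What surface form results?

[ŋaggebbige]

Rule 1: /d/ after /g/ (velar) → [g]
Rule 1: /d/ after /b/ (labial) → [b]
After rule 1: ŋaggebbige
Rule 2: no segment meets the rule's conditions; no change.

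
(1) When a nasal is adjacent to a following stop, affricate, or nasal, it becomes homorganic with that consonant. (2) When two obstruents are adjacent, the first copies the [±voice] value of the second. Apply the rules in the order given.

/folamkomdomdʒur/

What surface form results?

Rule 1: /m/ before /k/ (velar) → [ŋ]
Rule 1: /m/ before /d/ (alveolar) → [n]
Rule 1: /m/ before /dʒ/ (palatal) → [ɲ]
After rule 1: folaŋkondoɲdʒur
Rule 2: no segment meets the rule's conditions; no change.

[folaŋkondoɲdʒur]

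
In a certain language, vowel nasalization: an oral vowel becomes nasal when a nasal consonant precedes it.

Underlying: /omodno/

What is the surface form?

/o/ after nasal /m/ → [õ]
/o/ after nasal /n/ → [õ]

[omõdnõ]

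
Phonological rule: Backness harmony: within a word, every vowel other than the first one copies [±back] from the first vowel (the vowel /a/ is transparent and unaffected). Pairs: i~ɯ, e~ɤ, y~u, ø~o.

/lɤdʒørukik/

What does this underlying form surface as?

/ø/ harmonizes with /ɤ/ ([+back]) → [o]
/i/ harmonizes with /ɤ/ ([+back]) → [ɯ]

[lɤdʒorukɯk]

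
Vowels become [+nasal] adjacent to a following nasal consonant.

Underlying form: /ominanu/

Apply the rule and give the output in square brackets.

/o/ before nasal /m/ → [õ]
/i/ before nasal /n/ → [ĩ]
/a/ before nasal /n/ → [ã]

[õmĩnãnu]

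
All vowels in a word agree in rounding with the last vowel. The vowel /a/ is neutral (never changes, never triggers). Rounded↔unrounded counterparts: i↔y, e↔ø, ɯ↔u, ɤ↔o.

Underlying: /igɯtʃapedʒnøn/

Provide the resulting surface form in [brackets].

/i/ harmonizes with /ø/ ([+round]) → [y]
/ɯ/ harmonizes with /ø/ ([+round]) → [u]
/e/ harmonizes with /ø/ ([+round]) → [ø]

[ygutʃapødʒnøn]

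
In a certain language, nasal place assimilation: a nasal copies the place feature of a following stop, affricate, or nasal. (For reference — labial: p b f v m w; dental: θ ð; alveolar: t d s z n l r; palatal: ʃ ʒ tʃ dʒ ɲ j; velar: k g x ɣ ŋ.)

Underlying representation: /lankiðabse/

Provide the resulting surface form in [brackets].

[laŋkiðabse]

/n/ before /k/ (velar) → [ŋ]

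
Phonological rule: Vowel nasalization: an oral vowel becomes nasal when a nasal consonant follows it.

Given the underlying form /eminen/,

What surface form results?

[ẽmĩnẽn]

/e/ before nasal /m/ → [ẽ]
/i/ before nasal /n/ → [ĩ]
/e/ before nasal /n/ → [ẽ]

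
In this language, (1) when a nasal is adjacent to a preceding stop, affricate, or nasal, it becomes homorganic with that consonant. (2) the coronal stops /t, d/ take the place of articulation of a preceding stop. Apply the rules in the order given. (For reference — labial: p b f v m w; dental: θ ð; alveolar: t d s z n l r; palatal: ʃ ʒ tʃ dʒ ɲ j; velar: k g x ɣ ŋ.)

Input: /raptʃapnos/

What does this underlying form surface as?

[raptʃapmos]

Rule 1: /n/ after /p/ (labial) → [m]
After rule 1: raptʃapmos
Rule 2: no segment meets the rule's conditions; no change.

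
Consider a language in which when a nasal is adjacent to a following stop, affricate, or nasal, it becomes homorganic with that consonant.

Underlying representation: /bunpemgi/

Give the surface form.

[bumpeŋgi]

/n/ before /p/ (labial) → [m]
/m/ before /g/ (velar) → [ŋ]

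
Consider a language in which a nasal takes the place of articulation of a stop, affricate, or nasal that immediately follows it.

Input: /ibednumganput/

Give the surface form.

/m/ before /g/ (velar) → [ŋ]
/n/ before /p/ (labial) → [m]

[ibednuŋgamput]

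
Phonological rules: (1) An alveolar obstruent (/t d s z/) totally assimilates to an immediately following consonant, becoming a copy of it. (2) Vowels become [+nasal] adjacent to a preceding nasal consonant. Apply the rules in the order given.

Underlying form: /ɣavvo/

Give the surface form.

Rule 1: no segment meets the rule's conditions; no change.
After rule 1: ɣavvo
Rule 2: no segment meets the rule's conditions; no change.

[ɣavvo]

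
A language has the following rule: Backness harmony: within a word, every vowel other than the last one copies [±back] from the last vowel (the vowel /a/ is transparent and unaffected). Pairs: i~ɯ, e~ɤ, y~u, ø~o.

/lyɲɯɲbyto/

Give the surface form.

[luɲɯɲbuto]

/y/ harmonizes with /o/ ([+back]) → [u]
/y/ harmonizes with /o/ ([+back]) → [u]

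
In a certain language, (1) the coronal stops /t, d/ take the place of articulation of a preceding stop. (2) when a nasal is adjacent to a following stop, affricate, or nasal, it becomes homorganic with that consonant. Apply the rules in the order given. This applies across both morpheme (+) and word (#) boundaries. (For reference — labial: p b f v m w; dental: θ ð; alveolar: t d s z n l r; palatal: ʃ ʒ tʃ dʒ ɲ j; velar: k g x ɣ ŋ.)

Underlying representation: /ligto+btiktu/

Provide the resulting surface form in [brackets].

[ligko+bpikku]

Rule 1: /t/ after /g/ (velar) → [k]
Rule 1: /t/ after /b/ (labial) → [p]
Rule 1: /t/ after /k/ (velar) → [k]
After rule 1: ligko+bpikku
Rule 2: no segment meets the rule's conditions; no change.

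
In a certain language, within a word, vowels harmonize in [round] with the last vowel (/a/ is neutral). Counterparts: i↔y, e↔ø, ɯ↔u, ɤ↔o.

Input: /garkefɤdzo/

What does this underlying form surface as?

[garkøfodzo]

/e/ harmonizes with /o/ ([+round]) → [ø]
/ɤ/ harmonizes with /o/ ([+round]) → [o]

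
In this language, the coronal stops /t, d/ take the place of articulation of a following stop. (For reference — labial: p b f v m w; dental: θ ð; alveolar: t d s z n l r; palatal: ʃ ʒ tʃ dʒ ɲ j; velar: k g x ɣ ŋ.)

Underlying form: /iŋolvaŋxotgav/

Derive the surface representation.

/t/ before /g/ (velar) → [k]

[iŋolvaŋxokgav]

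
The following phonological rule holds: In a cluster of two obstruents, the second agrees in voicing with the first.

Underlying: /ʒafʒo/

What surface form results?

/ʒ/ after /f/ (voiceless) → [ʃ]

[ʒafʃo]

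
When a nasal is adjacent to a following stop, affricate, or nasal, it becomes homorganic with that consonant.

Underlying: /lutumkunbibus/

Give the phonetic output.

/m/ before /k/ (velar) → [ŋ]
/n/ before /b/ (labial) → [m]

[lutuŋkumbibus]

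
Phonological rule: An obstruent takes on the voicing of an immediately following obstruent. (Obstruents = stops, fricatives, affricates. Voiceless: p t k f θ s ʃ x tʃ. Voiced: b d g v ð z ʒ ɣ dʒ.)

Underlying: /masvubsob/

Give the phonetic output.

/s/ before /v/ (voiced) → [z]
/b/ before /s/ (voiceless) → [p]

[mazvupsob]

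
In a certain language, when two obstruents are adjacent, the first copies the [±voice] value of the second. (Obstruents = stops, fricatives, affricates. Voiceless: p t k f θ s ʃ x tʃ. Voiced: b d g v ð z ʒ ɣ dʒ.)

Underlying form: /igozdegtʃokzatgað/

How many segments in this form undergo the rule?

/g/ before /tʃ/ (voiceless) → [k]
/k/ before /z/ (voiced) → [g]
/t/ before /g/ (voiced) → [d]
3 segments change.

3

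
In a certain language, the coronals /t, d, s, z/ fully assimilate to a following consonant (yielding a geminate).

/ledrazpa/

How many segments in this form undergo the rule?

/d/ before /r/ → [r] (total assimilation)
/z/ before /p/ → [p] (total assimilation)
2 segments change.

2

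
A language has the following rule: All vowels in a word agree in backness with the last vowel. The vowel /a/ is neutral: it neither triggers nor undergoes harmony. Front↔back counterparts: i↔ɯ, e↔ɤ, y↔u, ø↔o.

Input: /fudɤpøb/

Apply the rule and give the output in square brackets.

/u/ harmonizes with /ø/ ([-back]) → [y]
/ɤ/ harmonizes with /ø/ ([-back]) → [e]

[fydepøb]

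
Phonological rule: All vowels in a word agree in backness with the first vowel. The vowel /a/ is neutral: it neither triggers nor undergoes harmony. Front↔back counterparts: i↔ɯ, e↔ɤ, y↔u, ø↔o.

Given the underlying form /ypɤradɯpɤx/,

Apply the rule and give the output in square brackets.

/ɤ/ harmonizes with /y/ ([-back]) → [e]
/ɯ/ harmonizes with /y/ ([-back]) → [i]
/ɤ/ harmonizes with /y/ ([-back]) → [e]

[yperadipex]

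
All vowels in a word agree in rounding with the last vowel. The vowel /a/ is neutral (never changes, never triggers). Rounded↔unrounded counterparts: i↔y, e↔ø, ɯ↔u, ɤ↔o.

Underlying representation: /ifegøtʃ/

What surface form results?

/i/ harmonizes with /ø/ ([+round]) → [y]
/e/ harmonizes with /ø/ ([+round]) → [ø]

[yføgøtʃ]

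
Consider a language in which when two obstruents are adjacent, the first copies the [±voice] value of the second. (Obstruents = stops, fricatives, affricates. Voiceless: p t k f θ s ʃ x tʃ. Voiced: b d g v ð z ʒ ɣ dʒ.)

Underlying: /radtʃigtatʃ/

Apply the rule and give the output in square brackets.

[rattʃiktatʃ]

/d/ before /tʃ/ (voiceless) → [t]
/g/ before /t/ (voiceless) → [k]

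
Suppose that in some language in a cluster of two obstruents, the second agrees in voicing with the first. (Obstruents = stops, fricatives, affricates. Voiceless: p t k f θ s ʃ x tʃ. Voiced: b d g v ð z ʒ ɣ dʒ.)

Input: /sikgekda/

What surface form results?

[sikkekta]

/g/ after /k/ (voiceless) → [k]
/d/ after /k/ (voiceless) → [t]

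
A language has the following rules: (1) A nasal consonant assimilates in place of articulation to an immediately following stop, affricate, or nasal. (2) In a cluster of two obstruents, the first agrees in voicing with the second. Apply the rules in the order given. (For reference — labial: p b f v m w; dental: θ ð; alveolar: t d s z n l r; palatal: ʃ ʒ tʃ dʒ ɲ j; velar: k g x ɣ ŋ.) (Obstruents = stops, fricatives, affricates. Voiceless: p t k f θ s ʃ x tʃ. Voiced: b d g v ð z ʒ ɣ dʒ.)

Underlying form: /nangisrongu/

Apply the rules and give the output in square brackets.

[naŋgisroŋgu]

Rule 1: /n/ before /g/ (velar) → [ŋ]
Rule 1: /n/ before /g/ (velar) → [ŋ]
After rule 1: naŋgisroŋgu
Rule 2: no segment meets the rule's conditions; no change.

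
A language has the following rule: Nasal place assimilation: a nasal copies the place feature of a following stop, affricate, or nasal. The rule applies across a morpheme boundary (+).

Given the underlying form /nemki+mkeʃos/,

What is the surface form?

[neŋki+ŋkeʃos]

/m/ before /k/ (velar) → [ŋ]
/m/ before /k/ (velar) → [ŋ]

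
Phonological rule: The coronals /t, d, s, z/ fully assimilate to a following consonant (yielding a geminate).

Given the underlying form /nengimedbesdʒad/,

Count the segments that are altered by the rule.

2

/d/ before /b/ → [b] (total assimilation)
/s/ before /dʒ/ → [dʒ] (total assimilation)
2 segments change.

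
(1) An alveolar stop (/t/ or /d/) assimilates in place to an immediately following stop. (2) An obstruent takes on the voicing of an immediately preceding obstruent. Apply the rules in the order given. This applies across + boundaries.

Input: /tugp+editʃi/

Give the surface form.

[tugb+editʃi]

Rule 1: no segment meets the rule's conditions; no change.
After rule 1: tugp+editʃi
Rule 2: /p/ after /g/ (voiced) → [b]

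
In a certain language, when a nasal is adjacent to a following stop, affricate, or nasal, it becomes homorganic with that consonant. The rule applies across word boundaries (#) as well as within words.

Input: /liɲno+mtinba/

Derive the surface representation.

[linno+ntimba]

/ɲ/ before /n/ (alveolar) → [n]
/m/ before /t/ (alveolar) → [n]
/n/ before /b/ (labial) → [m]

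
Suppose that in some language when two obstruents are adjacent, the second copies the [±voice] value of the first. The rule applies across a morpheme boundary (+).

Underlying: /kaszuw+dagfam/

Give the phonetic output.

[kassuw+dagvam]

/z/ after /s/ (voiceless) → [s]
/f/ after /g/ (voiced) → [v]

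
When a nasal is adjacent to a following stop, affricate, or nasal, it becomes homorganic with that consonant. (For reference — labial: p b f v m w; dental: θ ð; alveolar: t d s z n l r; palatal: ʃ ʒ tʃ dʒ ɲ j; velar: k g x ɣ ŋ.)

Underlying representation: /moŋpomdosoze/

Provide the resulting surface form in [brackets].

[mompondosoze]

/ŋ/ before /p/ (labial) → [m]
/m/ before /d/ (alveolar) → [n]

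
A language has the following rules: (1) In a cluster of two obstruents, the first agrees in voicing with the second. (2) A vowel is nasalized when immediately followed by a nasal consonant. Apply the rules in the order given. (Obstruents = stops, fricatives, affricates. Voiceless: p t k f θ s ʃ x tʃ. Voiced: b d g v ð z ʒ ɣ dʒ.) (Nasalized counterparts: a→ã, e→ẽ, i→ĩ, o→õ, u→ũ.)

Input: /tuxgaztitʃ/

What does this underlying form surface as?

[tuɣgastitʃ]

Rule 1: /x/ before /g/ (voiced) → [ɣ]
Rule 1: /z/ before /t/ (voiceless) → [s]
After rule 1: tuɣgastitʃ
Rule 2: no segment meets the rule's conditions; no change.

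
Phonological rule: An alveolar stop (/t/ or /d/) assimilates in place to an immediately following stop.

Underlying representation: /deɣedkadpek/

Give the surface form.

/d/ before /k/ (velar) → [g]
/d/ before /p/ (labial) → [b]

[deɣegkabpek]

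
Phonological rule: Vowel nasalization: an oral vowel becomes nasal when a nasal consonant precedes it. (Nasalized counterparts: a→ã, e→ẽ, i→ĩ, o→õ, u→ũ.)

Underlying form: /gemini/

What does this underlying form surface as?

[gemĩnĩ]

/i/ after nasal /m/ → [ĩ]
/i/ after nasal /n/ → [ĩ]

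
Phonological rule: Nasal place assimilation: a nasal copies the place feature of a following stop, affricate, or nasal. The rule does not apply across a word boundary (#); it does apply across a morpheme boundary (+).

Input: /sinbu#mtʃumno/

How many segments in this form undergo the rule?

3

/n/ before /b/ (labial) → [m]
/m/ before /tʃ/ (palatal) → [ɲ]
/m/ before /n/ (alveolar) → [n]
3 segments change.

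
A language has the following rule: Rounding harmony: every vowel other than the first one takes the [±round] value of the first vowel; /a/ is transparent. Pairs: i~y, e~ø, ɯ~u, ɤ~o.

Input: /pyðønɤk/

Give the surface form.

/ɤ/ harmonizes with /y/ ([+round]) → [o]

[pyðønok]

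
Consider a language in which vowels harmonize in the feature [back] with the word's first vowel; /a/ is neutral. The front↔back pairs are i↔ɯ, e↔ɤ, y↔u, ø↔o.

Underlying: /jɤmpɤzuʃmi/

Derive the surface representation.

/i/ harmonizes with /ɤ/ ([+back]) → [ɯ]

[jɤmpɤzuʃmɯ]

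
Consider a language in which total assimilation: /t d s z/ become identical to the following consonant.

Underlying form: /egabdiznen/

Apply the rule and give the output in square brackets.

/z/ before /n/ → [n] (total assimilation)

[egabdinnen]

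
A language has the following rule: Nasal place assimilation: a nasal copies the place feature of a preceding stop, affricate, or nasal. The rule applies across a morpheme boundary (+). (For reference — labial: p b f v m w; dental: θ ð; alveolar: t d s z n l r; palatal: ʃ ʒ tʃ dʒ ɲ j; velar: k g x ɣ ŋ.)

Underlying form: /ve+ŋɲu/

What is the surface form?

/ɲ/ after /ŋ/ (velar) → [ŋ]

[ve+ŋŋu]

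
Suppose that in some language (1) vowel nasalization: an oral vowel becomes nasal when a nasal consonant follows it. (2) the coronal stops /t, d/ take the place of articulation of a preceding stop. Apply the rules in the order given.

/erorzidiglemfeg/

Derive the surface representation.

[erorzidiglẽmfeg]

Rule 1: /e/ before nasal /m/ → [ẽ]
After rule 1: erorzidiglẽmfeg
Rule 2: no segment meets the rule's conditions; no change.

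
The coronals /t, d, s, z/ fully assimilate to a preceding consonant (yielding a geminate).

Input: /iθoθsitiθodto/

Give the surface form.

[iθoθθitiθoddo]

/s/ after /θ/ → [θ] (total assimilation)
/t/ after /d/ → [d] (total assimilation)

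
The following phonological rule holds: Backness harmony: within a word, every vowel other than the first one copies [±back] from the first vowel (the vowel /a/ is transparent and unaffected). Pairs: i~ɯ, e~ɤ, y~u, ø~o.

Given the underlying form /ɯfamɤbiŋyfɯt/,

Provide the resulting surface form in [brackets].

[ɯfamɤbɯŋufɯt]

/i/ harmonizes with /ɯ/ ([+back]) → [ɯ]
/y/ harmonizes with /ɯ/ ([+back]) → [u]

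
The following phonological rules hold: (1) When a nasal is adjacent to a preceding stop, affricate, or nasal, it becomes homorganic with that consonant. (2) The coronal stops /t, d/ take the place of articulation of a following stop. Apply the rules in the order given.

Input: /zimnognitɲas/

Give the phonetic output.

Rule 1: /n/ after /m/ (labial) → [m]
Rule 1: /n/ after /g/ (velar) → [ŋ]
Rule 1: /ɲ/ after /t/ (alveolar) → [n]
After rule 1: zimmogŋitnas
Rule 2: no segment meets the rule's conditions; no change.

[zimmogŋitnas]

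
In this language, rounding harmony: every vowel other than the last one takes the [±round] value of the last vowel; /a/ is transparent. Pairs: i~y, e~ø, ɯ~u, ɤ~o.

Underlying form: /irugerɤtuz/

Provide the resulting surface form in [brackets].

[yrugørotuz]

/i/ harmonizes with /u/ ([+round]) → [y]
/e/ harmonizes with /u/ ([+round]) → [ø]
/ɤ/ harmonizes with /u/ ([+round]) → [o]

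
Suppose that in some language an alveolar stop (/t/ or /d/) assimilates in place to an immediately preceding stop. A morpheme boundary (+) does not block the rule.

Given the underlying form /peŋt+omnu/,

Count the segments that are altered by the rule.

No segment meets the rule's conditions.

0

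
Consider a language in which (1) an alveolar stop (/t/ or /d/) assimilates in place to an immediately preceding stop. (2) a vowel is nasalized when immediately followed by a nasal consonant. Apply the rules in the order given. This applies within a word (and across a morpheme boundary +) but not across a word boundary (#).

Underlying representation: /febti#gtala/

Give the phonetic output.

[febpi#gkala]

Rule 1: /t/ after /b/ (labial) → [p]
Rule 1: /t/ after /g/ (velar) → [k]
After rule 1: febpi#gkala
Rule 2: no segment meets the rule's conditions; no change.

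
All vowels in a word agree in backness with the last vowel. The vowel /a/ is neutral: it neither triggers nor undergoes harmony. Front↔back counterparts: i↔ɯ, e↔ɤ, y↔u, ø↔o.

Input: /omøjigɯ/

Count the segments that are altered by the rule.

/ø/ harmonizes with /ɯ/ ([+back]) → [o]
/i/ harmonizes with /ɯ/ ([+back]) → [ɯ]
2 segments change.

2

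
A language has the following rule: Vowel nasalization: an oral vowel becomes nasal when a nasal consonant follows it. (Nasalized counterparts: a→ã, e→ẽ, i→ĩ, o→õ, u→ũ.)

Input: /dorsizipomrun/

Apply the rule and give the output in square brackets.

[dorsizipõmrũn]

/o/ before nasal /m/ → [õ]
/u/ before nasal /n/ → [ũ]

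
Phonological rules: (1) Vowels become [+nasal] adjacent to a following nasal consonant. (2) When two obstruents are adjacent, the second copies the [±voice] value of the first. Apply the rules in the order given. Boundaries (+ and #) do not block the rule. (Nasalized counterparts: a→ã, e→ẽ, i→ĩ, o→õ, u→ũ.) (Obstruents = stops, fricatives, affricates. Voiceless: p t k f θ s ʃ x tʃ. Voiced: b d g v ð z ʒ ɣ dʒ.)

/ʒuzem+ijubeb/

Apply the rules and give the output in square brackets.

Rule 1: /e/ before nasal /m/ → [ẽ]
After rule 1: ʒuzẽm+ijubeb
Rule 2: no segment meets the rule's conditions; no change.

[ʒuzẽm+ijubeb]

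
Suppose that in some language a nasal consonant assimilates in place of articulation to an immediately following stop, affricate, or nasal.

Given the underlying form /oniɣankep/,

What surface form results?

/n/ before /k/ (velar) → [ŋ]

[oniɣaŋkep]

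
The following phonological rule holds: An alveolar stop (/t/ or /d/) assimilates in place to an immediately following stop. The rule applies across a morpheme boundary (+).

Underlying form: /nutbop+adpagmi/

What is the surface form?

/t/ before /b/ (labial) → [p]
/d/ before /p/ (labial) → [b]

[nupbop+abpagmi]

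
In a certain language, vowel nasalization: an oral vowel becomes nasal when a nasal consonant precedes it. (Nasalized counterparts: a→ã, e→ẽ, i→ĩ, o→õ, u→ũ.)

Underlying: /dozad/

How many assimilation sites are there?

No segment meets the rule's conditions.

0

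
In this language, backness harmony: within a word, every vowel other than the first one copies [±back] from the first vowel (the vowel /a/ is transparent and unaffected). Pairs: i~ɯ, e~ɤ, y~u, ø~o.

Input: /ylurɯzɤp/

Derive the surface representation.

[ylyrizep]

/u/ harmonizes with /y/ ([-back]) → [y]
/ɯ/ harmonizes with /y/ ([-back]) → [i]
/ɤ/ harmonizes with /y/ ([-back]) → [e]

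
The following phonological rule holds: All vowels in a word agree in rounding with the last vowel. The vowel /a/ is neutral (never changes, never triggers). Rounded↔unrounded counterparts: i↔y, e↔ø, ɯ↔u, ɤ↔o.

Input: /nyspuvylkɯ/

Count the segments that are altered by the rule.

/y/ harmonizes with /ɯ/ ([-round]) → [i]
/u/ harmonizes with /ɯ/ ([-round]) → [ɯ]
/y/ harmonizes with /ɯ/ ([-round]) → [i]
3 segments change.

3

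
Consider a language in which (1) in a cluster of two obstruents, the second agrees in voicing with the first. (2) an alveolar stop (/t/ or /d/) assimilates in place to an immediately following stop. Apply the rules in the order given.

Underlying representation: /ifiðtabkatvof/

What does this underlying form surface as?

Rule 1: /t/ after /ð/ (voiced) → [d]
Rule 1: /k/ after /b/ (voiced) → [g]
Rule 1: /v/ after /t/ (voiceless) → [f]
After rule 1: ifiðdabgatfof
Rule 2: no segment meets the rule's conditions; no change.

[ifiðdabgatfof]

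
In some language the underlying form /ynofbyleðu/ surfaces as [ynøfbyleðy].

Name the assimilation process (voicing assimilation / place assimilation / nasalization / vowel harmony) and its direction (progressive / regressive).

/o/→[ø] /u/→[y].
Vowels agree with the first vowel, so the harmony is progressive.

vowel harmony, progressive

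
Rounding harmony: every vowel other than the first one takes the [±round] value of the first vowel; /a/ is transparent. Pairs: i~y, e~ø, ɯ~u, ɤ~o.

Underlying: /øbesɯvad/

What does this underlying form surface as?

[øbøsuvad]

/e/ harmonizes with /ø/ ([+round]) → [ø]
/ɯ/ harmonizes with /ø/ ([+round]) → [u]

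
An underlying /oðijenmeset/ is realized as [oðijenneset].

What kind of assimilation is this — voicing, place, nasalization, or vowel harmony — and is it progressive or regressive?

place assimilation, progressive

/m/→[n].
Each target copies a feature from the preceding segment, so the direction is progressive.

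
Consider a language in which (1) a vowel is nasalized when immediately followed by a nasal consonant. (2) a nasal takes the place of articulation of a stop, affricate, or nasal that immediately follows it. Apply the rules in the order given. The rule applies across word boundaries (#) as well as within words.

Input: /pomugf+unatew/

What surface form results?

Rule 1: /o/ before nasal /m/ → [õ]
Rule 1: /u/ before nasal /n/ → [ũ]
After rule 1: põmugf+ũnatew
Rule 2: no segment meets the rule's conditions; no change.

[põmugf+ũnatew]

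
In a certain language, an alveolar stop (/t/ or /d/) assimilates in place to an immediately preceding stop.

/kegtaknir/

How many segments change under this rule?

/t/ after /g/ (velar) → [k]
1 segment changes.

1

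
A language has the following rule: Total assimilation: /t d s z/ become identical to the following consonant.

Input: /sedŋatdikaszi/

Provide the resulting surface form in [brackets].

/d/ before /ŋ/ → [ŋ] (total assimilation)
/t/ before /d/ → [d] (total assimilation)
/s/ before /z/ → [z] (total assimilation)

[seŋŋaddikazzi]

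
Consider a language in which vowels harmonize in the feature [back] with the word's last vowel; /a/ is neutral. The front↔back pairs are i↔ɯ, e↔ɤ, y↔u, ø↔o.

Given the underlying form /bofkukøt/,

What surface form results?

[bøfkykøt]

/o/ harmonizes with /ø/ ([-back]) → [ø]
/u/ harmonizes with /ø/ ([-back]) → [y]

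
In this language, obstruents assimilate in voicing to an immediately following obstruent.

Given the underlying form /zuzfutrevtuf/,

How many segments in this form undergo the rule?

2

/z/ before /f/ (voiceless) → [s]
/v/ before /t/ (voiceless) → [f]
2 segments change.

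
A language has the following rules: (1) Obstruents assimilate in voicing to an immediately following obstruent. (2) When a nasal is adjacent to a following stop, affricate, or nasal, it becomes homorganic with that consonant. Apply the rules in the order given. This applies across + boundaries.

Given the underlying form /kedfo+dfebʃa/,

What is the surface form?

[ketfo+tfepʃa]

Rule 1: /d/ before /f/ (voiceless) → [t]
Rule 1: /d/ before /f/ (voiceless) → [t]
Rule 1: /b/ before /ʃ/ (voiceless) → [p]
After rule 1: ketfo+tfepʃa
Rule 2: no segment meets the rule's conditions; no change.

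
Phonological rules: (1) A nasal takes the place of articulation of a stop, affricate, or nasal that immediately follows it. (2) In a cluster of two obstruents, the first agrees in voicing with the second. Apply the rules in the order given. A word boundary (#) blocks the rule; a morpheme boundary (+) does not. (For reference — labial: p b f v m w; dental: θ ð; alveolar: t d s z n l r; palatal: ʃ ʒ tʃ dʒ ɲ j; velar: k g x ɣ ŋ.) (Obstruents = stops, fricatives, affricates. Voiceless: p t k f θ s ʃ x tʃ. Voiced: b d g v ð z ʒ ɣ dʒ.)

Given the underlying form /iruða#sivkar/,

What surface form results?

Rule 1: no segment meets the rule's conditions; no change.
After rule 1: iruða#sivkar
Rule 2: /v/ before /k/ (voiceless) → [f]

[iruða#sifkar]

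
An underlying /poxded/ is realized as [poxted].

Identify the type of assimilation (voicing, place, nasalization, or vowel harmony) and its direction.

voicing assimilation, progressive

/d/→[t].
Each target copies a feature from the preceding segment, so the direction is progressive.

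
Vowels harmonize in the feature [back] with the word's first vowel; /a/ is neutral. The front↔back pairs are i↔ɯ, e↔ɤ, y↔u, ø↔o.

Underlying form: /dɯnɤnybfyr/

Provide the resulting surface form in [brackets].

/y/ harmonizes with /ɯ/ ([+back]) → [u]
/y/ harmonizes with /ɯ/ ([+back]) → [u]

[dɯnɤnubfur]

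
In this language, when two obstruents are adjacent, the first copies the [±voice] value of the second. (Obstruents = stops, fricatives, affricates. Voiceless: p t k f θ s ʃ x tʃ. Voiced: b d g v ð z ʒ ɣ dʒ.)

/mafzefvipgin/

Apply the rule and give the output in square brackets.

[mavzevvibgin]

/f/ before /z/ (voiced) → [v]
/f/ before /v/ (voiced) → [v]
/p/ before /g/ (voiced) → [b]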